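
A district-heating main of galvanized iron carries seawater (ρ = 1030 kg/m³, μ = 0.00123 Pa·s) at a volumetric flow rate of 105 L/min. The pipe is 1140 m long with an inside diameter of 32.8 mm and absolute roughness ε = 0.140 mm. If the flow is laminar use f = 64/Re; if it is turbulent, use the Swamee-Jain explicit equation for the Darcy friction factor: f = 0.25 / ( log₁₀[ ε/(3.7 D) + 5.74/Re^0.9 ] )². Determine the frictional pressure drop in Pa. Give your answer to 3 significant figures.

ΔP ≈ 2.38×10^6 Pa

Q = 105 L/min = 105/60000 = 0.00175 m³/s.
Cross-sectional area A = πD²/4 = π(0.0328)²/4 = 0.000845 m²; mean velocity V = Q/A = 0.00175/0.000845 = 2.071 m/s.
Reynolds number Re = ρVD/μ = 1030 · 2.071 · 0.0328 / 0.00123 = 5.689e+04.
Re > 4000 → turbulent. Relative roughness ε/D = 0.00014/0.0328 = 0.00427. Swamee-Jain: f = 0.25/(log₁₀[0.00427/3.7 + 5.74/5.689e+04^0.9])² = 0.25/(log₁₀[0.00115 + 0.000302])² = 0.25/(-2.837)² = 0.03106.
Darcy-Weisbach: ΔP = f(L/D)(ρV²/2) = 0.03106·(1140/0.0328)·(1030·2.071²/2) = 0.03106·3.476e+04·2209 = 2.385e+06 Pa.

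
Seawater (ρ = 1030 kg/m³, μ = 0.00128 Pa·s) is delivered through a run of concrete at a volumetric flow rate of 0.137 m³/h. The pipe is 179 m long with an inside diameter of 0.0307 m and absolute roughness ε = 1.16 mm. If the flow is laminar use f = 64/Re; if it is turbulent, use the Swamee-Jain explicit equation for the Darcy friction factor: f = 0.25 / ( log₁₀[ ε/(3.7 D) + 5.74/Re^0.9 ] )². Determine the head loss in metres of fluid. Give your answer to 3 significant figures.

h_f ≈ 0.0396 m

Q = 0.137 m³/h = 0.137/3600 = 3.806e-05 m³/s.
Cross-sectional area A = πD²/4 = π(0.0307)²/4 = 0.0007402 m²; mean velocity V = Q/A = 3.806e-05/0.0007402 = 0.05141 m/s.
Reynolds number Re = ρVD/μ = 1030 · 0.05141 · 0.0307 / 0.00128 = 1270.
Re < 2300 → laminar flow, so f = 64/Re = 64/1270 = 0.05039 (the turbulent correlation is not needed).
Darcy-Weisbach: ΔP = f(L/D)(ρV²/2) = 0.05039·(179/0.0307)·(1030·0.05141²/2) = 0.05039·5831·1.361 = 399.9 Pa.
Head loss h_f = ΔP/(ρg) = 399.9/(1030·9.81) = 0.0396 m.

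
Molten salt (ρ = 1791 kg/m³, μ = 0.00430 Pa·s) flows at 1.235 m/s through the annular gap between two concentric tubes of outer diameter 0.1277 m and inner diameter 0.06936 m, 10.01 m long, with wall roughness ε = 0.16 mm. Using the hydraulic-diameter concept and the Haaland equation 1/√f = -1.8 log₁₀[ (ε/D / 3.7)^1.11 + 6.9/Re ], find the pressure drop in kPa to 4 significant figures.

Hydraulic diameter D_h = 4A/P = D_o - D_i = 0.1277 - 0.06936 = 0.05834 m.
Re = ρVD_h/μ = 1791·1.235·0.05834/0.0043 = 3.001e+04.
ε/D_h = 0.00016/0.05834 = 0.00274; Haaland gives 1/√f = -1.8 log₁₀[0.000335+0.00023] = 5.846, so f = 0.02926.
ΔP = f(L/D_h)(ρV²/2) = 0.02926·10.01/0.05834·1366 = 6858 Pa.
ΔP = 6.858 kPa.

ΔP ≈ 6.858 kPa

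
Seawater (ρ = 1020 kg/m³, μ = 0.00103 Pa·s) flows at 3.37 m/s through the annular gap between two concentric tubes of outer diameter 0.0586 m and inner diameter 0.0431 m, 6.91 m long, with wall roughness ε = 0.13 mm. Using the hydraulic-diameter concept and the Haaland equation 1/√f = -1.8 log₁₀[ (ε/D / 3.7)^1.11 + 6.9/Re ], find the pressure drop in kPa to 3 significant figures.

ΔP ≈ 95.5 kPa

Hydraulic diameter D_h = 4A/P = D_o - D_i = 0.0586 - 0.0431 = 0.0155 m.
Re = ρVD_h/μ = 1020·3.37·0.0155/0.00103 = 5.173e+04.
ε/D_h = 0.00013/0.0155 = 0.00839; Haaland gives 1/√f = -1.8 log₁₀[0.00116+0.000133] = 5.199, so f = 0.037.
ΔP = f(L/D_h)(ρV²/2) = 0.037·6.91/0.0155·5792 = 9.554e+04 Pa.
ΔP = 95.5 kPa.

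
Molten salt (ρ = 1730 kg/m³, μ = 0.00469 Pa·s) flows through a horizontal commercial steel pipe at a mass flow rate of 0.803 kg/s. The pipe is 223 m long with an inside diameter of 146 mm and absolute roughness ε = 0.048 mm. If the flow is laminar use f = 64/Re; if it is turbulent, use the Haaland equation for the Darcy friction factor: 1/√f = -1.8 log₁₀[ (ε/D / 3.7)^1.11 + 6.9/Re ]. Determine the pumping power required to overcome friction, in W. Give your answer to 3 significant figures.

A = πD²/4 = π(0.146)²/4 = 0.01674 m²; mean velocity V = ṁ/(ρA) = 0.803/(1730 · 0.01674) = 0.02773 m/s.
Reynolds number Re = ρVD/μ = 1730 · 0.02773 · 0.146 / 0.00469 = 1493.
Re < 2300 → laminar flow, so f = 64/Re = 64/1493 = 0.04286 (the turbulent correlation is not needed).
Darcy-Weisbach: ΔP = f(L/D)(ρV²/2) = 0.04286·(223/0.146)·(1730·0.02773²/2) = 0.04286·1527·0.6649 = 43.53 Pa.
Q = ṁ/ρ = 0.803/1730 = 0.0004642 m³/s.
Pumping power P = QΔP = 0.0004642·43.53 = 0.02021 W = 0.0202 W.

P ≈ 0.0202 W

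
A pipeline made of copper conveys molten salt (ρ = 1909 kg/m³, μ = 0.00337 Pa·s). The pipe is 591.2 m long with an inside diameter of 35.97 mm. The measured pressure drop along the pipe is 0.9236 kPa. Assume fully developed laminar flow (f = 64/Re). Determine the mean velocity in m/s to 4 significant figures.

V ≈ 0.01874 m/s

For laminar flow, f = 64/Re with Re = ρVD/μ, so Darcy-Weisbach reduces to ΔP = 32μLV/D². Solving for V: V = ΔP·D²/(32μL) = 923.6·(0.03597)²/(32·0.00337·591.2) = 0.01874 m/s.
Check: Re = ρVD/μ = 1909·0.01874·0.03597/0.00337 = 381.9 < 2300, so the laminar assumption holds.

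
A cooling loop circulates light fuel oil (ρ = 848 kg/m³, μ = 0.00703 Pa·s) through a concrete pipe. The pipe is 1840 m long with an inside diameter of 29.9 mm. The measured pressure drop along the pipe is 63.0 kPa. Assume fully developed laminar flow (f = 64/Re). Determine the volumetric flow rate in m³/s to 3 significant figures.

Q ≈ 9.55×10^-5 m³/s

For laminar flow, f = 64/Re with Re = ρVD/μ, so Darcy-Weisbach reduces to ΔP = 32μLV/D². Solving for V: V = ΔP·D²/(32μL) = 6.3e+04·(0.0299)²/(32·0.00703·1840) = 0.1361 m/s.
Check: Re = ρVD/μ = 848·0.1361·0.0299/0.00703 = 490.8 < 2300, so the laminar assumption holds.
Q = V·A = 0.1361·(π/4·0.0299²) = 9.554e-05 m³/s = 9.55×10^-5 m³/s.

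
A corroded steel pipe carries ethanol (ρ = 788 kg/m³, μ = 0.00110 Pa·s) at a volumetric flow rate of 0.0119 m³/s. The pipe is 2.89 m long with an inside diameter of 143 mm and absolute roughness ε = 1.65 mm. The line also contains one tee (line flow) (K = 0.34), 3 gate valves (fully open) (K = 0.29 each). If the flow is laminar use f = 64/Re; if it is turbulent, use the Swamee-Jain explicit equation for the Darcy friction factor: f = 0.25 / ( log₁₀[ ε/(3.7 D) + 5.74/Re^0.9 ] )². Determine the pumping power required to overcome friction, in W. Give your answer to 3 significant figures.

Cross-sectional area A = πD²/4 = π(0.143)²/4 = 0.01606 m²; mean velocity V = Q/A = 0.0119/0.01606 = 0.7409 m/s.
Reynolds number Re = ρVD/μ = 788 · 0.7409 · 0.143 / 0.0011 = 7.59e+04.
Re > 4000 → turbulent. Relative roughness ε/D = 0.00165/0.143 = 0.0115. Swamee-Jain: f = 0.25/(log₁₀[0.0115/3.7 + 5.74/7.59e+04^0.9])² = 0.25/(log₁₀[0.00312 + 0.000233])² = 0.25/(-2.475)² = 0.04082.
Total minor-loss coefficient ΣK = 1·0.34 + 3·0.29 = 1.21.
ΔP = [f·L/D + ΣK]·(ρV²/2) = [0.04082·2.89/0.143 + 1.21]·(788·0.7409²/2) = [0.8249 + 1.21]·216.3 = 440.2 Pa.
Pumping power P = QΔP = 0.0119·440.2 = 5.238 W = 5.24 W.

P ≈ 5.24 W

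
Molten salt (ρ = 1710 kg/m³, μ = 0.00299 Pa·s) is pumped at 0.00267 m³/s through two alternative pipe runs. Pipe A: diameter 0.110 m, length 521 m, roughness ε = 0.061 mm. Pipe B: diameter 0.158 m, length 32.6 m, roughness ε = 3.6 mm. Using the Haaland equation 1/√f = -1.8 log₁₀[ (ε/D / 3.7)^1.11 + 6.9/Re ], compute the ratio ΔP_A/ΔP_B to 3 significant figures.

Pipe A: V = Q/A = 0.00267/0.009503 = 0.281 m/s; Re = 1.767e+04; ε/D = 0.000555; Haaland → f = 0.02751; ΔP_A = f(L/D)(ρV²/2) = 8794 Pa.
Pipe B: V = Q/A = 0.00267/0.01961 = 0.1362 m/s; Re = 1.231e+04; ε/D = 0.0228; Haaland → f = 0.05406; ΔP_B = f(L/D)(ρV²/2) = 176.8 Pa.
ΔP_A/ΔP_B = 8794/176.8 = 49.7.

ΔP_A/ΔP_B ≈ 49.7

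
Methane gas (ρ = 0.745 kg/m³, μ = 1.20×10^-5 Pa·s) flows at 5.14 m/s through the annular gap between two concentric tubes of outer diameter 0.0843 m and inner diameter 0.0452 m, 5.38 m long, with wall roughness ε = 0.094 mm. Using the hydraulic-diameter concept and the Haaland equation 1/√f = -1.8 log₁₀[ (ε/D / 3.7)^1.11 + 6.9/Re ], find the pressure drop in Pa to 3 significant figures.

ΔP ≈ 44.2 Pa

Hydraulic diameter D_h = 4A/P = D_o - D_i = 0.0843 - 0.0452 = 0.0391 m.
Re = ρVD_h/μ = 0.745·5.14·0.0391/1.2e-05 = 1.248e+04.
ε/D_h = 9.4e-05/0.0391 = 0.0024; Haaland gives 1/√f = -1.8 log₁₀[0.00029+0.000553] = 5.534, so f = 0.03266.
ΔP = f(L/D_h)(ρV²/2) = 0.03266·5.38/0.0391·9.841 = 44.22 Pa.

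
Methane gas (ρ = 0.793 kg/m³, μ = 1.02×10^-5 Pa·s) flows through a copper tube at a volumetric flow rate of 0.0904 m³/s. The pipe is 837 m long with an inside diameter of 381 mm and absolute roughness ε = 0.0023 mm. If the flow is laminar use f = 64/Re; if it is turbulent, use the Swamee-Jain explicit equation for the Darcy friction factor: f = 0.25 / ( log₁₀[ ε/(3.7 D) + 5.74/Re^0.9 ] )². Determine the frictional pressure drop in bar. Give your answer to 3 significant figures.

ΔP ≈ 1.36×10^-4 bar

Cross-sectional area A = πD²/4 = π(0.381)²/4 = 0.114 m²; mean velocity V = Q/A = 0.0904/0.114 = 0.7929 m/s.
Reynolds number Re = ρVD/μ = 0.793 · 0.7929 · 0.381 / 1.02e-05 = 2.349e+04.
Re > 4000 → turbulent. Relative roughness ε/D = 2.3e-06/0.381 = 6.04e-06. Swamee-Jain: f = 0.25/(log₁₀[6.04e-06/3.7 + 5.74/2.349e+04^0.9])² = 0.25/(log₁₀[1.63e-06 + 0.000669])² = 0.25/(-3.174)² = 0.02482.
Darcy-Weisbach: ΔP = f(L/D)(ρV²/2) = 0.02482·(837/0.381)·(0.793·0.7929²/2) = 0.02482·2197·0.2493 = 13.59 Pa.
ΔP = 13.59 Pa = 1.36×10^-4 bar.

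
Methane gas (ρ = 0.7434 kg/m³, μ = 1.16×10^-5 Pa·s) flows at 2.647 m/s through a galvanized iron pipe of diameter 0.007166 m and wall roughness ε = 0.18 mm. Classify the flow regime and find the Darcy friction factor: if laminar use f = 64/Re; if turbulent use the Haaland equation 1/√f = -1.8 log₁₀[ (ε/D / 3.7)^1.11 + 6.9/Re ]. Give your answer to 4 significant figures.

Re = ρVD/μ = 0.7434·2.647·0.007166/1.16e-05 = 1216.
Re < 2300 → laminar, so f = 64/Re = 0.05265 (roughness is irrelevant in laminar flow).

f ≈ 0.05265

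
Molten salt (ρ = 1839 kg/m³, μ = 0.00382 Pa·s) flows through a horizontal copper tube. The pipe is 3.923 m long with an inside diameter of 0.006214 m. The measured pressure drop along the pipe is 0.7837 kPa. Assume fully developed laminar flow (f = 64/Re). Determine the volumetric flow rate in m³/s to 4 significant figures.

For laminar flow, f = 64/Re with Re = ρVD/μ, so Darcy-Weisbach reduces to ΔP = 32μLV/D². Solving for V: V = ΔP·D²/(32μL) = 783.7·(0.006214)²/(32·0.00382·3.923) = 0.0631 m/s.
Check: Re = ρVD/μ = 1839·0.0631·0.006214/0.00382 = 188.8 < 2300, so the laminar assumption holds.
Q = V·A = 0.0631·(π/4·0.006214²) = 1.914e-06 m³/s = 1.914×10^-6 m³/s.

Q ≈ 1.914×10^-6 m³/s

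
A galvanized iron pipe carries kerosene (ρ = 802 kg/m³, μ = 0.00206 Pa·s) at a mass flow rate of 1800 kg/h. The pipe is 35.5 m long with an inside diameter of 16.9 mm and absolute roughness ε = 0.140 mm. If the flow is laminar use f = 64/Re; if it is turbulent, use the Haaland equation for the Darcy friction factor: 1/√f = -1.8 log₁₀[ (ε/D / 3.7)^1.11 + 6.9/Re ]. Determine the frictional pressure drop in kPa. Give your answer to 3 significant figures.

ΔP ≈ 253 kPa

ṁ = 1800 kg/h = 1800/3600 = 0.5 kg/s.
A = πD²/4 = π(0.0169)²/4 = 0.0002243 m²; mean velocity V = ṁ/(ρA) = 0.5/(802 · 0.0002243) = 2.779 m/s.
Reynolds number Re = ρVD/μ = 802 · 2.779 · 0.0169 / 0.00206 = 1.829e+04.
Re > 4000 → turbulent. Relative roughness ε/D = 0.00014/0.0169 = 0.00828. Haaland: 1/√f = -1.8 log₁₀[(0.00828/3.7)^1.11 + 6.9/1.829e+04] = -1.8 log₁₀[0.00114 + 0.000377] = 5.072, so f = 0.03887.
Darcy-Weisbach: ΔP = f(L/D)(ρV²/2) = 0.03887·(35.5/0.0169)·(802·2.779²/2) = 0.03887·2101·3097 = 2.529e+05 Pa.
ΔP = 2.529e+05 Pa = 253 kPa.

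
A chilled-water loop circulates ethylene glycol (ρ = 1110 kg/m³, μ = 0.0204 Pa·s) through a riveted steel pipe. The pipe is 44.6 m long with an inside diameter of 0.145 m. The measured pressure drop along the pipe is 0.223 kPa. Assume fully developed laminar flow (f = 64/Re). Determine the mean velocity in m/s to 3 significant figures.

V ≈ 0.161 m/s

For laminar flow, f = 64/Re with Re = ρVD/μ, so Darcy-Weisbach reduces to ΔP = 32μLV/D². Solving for V: V = ΔP·D²/(32μL) = 223·(0.145)²/(32·0.0204·44.6) = 0.161 m/s.
Check: Re = ρVD/μ = 1110·0.161·0.145/0.0204 = 1271 < 2300, so the laminar assumption holds.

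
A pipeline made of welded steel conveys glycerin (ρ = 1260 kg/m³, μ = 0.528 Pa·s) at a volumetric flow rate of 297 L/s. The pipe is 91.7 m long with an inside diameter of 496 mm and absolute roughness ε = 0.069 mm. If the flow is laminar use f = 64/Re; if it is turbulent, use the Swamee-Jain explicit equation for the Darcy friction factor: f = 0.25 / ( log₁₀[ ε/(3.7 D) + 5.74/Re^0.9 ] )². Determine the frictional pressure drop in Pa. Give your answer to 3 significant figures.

ΔP ≈ 9680 Pa

Q = 297 L/s = 297/1000 = 0.297 m³/s.
Cross-sectional area A = πD²/4 = π(0.496)²/4 = 0.1932 m²; mean velocity V = Q/A = 0.297/0.1932 = 1.537 m/s.
Reynolds number Re = ρVD/μ = 1260 · 1.537 · 0.496 / 0.528 = 1819.
Re < 2300 → laminar flow, so f = 64/Re = 64/1819 = 0.03518 (the turbulent correlation is not needed).
Darcy-Weisbach: ΔP = f(L/D)(ρV²/2) = 0.03518·(91.7/0.496)·(1260·1.537²/2) = 0.03518·184.9·1488 = 9680 Pa.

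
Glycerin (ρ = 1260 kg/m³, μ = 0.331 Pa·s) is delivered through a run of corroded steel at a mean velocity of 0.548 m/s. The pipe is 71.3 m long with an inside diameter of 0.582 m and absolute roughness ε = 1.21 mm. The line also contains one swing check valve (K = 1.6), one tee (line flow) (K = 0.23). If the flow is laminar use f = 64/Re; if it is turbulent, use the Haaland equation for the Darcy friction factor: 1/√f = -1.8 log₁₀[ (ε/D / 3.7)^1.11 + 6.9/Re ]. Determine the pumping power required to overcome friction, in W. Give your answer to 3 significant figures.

Reynolds number Re = ρVD/μ = 1260 · 0.548 · 0.582 / 0.331 = 1214.
Re < 2300 → laminar flow, so f = 64/Re = 64/1214 = 0.05271 (the turbulent correlation is not needed).
Total minor-loss coefficient ΣK = 1·1.6 + 1·0.23 = 1.83.
ΔP = [f·L/D + ΣK]·(ρV²/2) = [0.05271·71.3/0.582 + 1.83]·(1260·0.548²/2) = [6.458 + 1.83]·189.2 = 1568 Pa.
Q = V·A = 0.548·0.266 = 0.1458 m³/s.
Pumping power P = QΔP = 0.1458·1568 = 228.6 W = 229 W.

P ≈ 229 W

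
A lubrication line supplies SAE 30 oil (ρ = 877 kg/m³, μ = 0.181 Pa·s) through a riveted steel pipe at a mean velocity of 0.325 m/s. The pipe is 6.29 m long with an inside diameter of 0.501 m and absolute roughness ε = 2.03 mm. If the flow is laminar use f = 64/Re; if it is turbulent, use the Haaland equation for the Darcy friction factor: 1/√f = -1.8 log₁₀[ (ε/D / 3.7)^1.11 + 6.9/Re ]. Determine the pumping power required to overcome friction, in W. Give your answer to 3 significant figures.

P ≈ 3.02 W

Reynolds number Re = ρVD/μ = 877 · 0.325 · 0.501 / 0.181 = 788.9.
Re < 2300 → laminar flow, so f = 64/Re = 64/788.9 = 0.08112 (the turbulent correlation is not needed).
Darcy-Weisbach: ΔP = f(L/D)(ρV²/2) = 0.08112·(6.29/0.501)·(877·0.325²/2) = 0.08112·12.55·46.32 = 47.17 Pa.
Q = V·A = 0.325·0.1971 = 0.06407 m³/s.
Pumping power P = QΔP = 0.06407·47.17 = 3.022 W = 3.02 W.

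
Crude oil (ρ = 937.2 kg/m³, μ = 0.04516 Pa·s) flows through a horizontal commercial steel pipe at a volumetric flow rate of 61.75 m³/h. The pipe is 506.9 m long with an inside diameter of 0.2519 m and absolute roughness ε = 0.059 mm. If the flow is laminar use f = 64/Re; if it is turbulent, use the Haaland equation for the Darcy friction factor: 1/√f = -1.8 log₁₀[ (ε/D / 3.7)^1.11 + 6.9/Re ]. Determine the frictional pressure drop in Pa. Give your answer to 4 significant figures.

ΔP ≈ 3973 Pa

Q = 61.75 m³/h = 61.75/3600 = 0.01715 m³/s.
Cross-sectional area A = πD²/4 = π(0.2519)²/4 = 0.04984 m²; mean velocity V = Q/A = 0.01715/0.04984 = 0.3442 m/s.
Reynolds number Re = ρVD/μ = 937.2 · 0.3442 · 0.2519 / 0.0452 = 1799.
Re < 2300 → laminar flow, so f = 64/Re = 64/1799 = 0.03557 (the turbulent correlation is not needed).
Darcy-Weisbach: ΔP = f(L/D)(ρV²/2) = 0.03557·(506.9/0.2519)·(937.2·0.3442²/2) = 0.03557·2012·55.51 = 3973 Pa.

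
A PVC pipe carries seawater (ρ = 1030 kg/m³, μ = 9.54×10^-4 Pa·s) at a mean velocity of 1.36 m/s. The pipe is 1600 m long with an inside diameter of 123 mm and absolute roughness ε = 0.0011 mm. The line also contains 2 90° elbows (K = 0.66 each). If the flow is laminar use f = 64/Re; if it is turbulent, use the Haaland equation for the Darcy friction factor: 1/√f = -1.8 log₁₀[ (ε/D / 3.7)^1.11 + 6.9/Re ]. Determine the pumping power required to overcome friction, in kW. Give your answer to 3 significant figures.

P ≈ 3.20 kW

Reynolds number Re = ρVD/μ = 1030 · 1.36 · 0.123 / 0.000954 = 1.806e+05.
Re > 4000 → turbulent. Relative roughness ε/D = 1.1e-06/0.123 = 8.94e-06. Haaland: 1/√f = -1.8 log₁₀[(8.94e-06/3.7)^1.11 + 6.9/1.806e+05] = -1.8 log₁₀[5.83e-07 + 3.82e-05] = 7.94, so f = 0.01586.
Total minor-loss coefficient ΣK = 2·0.66 = 1.32.
ΔP = [f·L/D + ΣK]·(ρV²/2) = [0.01586·1600/0.123 + 1.32]·(1030·1.36²/2) = [206.3 + 1.32]·952.5 = 1.978e+05 Pa.
Q = V·A = 1.36·0.01188 = 0.01616 m³/s.
Pumping power P = QΔP = 0.01616·1.978e+05 = 3196 W = 3.20 kW.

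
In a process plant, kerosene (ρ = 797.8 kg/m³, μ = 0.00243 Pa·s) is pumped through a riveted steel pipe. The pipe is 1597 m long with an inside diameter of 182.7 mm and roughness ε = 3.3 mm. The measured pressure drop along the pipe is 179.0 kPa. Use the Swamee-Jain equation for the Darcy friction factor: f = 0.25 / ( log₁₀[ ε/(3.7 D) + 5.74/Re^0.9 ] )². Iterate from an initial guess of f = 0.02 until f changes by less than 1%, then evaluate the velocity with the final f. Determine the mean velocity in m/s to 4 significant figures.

Rearranging Darcy-Weisbach: V = √(2·ΔP·D/(f·L·ρ)). With ε/D = 0.0033/0.1827 = 0.0181, iterate starting from f = 0.02:
  f = 0.02 → V = √(2·1.79e+05·0.1827/(0.02·1597·797.8)) = 1.602 m/s; Re = ρVD/μ = 9.61e+04; f → 0.04746
  f = 0.04746 → V = 1.04 m/s; Re = 6.238e+04; f → 0.04778
Converged (Δf/f < 1%). With the final f = 0.04778: V = √(2·1.79e+05·0.1827/(0.04778·1597·797.8)) = 1.037 m/s.

V ≈ 1.037 m/s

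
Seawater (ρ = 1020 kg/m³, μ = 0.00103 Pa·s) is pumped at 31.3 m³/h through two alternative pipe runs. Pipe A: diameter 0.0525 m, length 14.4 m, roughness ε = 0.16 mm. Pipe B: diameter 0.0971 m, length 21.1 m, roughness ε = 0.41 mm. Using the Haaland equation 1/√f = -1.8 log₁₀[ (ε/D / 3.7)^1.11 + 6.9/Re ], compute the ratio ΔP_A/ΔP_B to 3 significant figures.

Pipe A: V = Q/A = 0.008694/0.002165 = 4.016 m/s; Re = 2.088e+05; ε/D = 0.00305; Haaland → f = 0.0269; ΔP_A = f(L/D)(ρV²/2) = 6.071e+04 Pa.
Pipe B: V = Q/A = 0.008694/0.007405 = 1.174 m/s; Re = 1.129e+05; ε/D = 0.00422; Haaland → f = 0.02977; ΔP_B = f(L/D)(ρV²/2) = 4548 Pa.
ΔP_A/ΔP_B = 6.071e+04/4548 = 13.3.

ΔP_A/ΔP_B ≈ 13.3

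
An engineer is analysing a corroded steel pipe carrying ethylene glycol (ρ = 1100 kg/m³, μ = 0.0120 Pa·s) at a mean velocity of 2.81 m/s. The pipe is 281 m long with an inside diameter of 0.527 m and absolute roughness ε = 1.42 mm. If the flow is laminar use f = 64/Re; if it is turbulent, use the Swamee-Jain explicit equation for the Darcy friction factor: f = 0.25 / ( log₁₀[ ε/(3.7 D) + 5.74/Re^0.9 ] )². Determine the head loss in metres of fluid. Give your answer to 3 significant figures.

Reynolds number Re = ρVD/μ = 1100 · 2.81 · 0.527 / 0.012 = 1.357e+05.
Re > 4000 → turbulent. Relative roughness ε/D = 0.00142/0.527 = 0.00269. Swamee-Jain: f = 0.25/(log₁₀[0.00269/3.7 + 5.74/1.357e+05^0.9])² = 0.25/(log₁₀[0.000728 + 0.000138])² = 0.25/(-3.062)² = 0.02666.
Darcy-Weisbach: ΔP = f(L/D)(ρV²/2) = 0.02666·(281/0.527)·(1100·2.81²/2) = 0.02666·533.2·4343 = 6.173e+04 Pa.
Head loss h_f = ΔP/(ρg) = 6.173e+04/(1100·9.81) = 5.72 m.

h_f ≈ 5.72 m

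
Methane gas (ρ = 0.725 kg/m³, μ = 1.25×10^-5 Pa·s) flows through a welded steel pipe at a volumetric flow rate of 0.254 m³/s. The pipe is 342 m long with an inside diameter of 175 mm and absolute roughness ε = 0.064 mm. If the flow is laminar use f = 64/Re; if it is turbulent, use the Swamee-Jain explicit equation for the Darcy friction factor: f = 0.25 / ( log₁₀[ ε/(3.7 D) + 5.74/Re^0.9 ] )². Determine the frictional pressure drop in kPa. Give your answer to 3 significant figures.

Cross-sectional area A = πD²/4 = π(0.175)²/4 = 0.02405 m²; mean velocity V = Q/A = 0.254/0.02405 = 10.56 m/s.
Reynolds number Re = ρVD/μ = 0.725 · 10.56 · 0.175 / 1.25e-05 = 1.072e+05.
Re > 4000 → turbulent. Relative roughness ε/D = 6.4e-05/0.175 = 0.000366. Swamee-Jain: f = 0.25/(log₁₀[0.000366/3.7 + 5.74/1.072e+05^0.9])² = 0.25/(log₁₀[9.88e-05 + 0.000171])² = 0.25/(-3.57)² = 0.01962.
Darcy-Weisbach: ΔP = f(L/D)(ρV²/2) = 0.01962·(342/0.175)·(0.725·10.56²/2) = 0.01962·1954·40.42 = 1550 Pa.
ΔP = 1550 Pa = 1.55 kPa.

ΔP ≈ 1.55 kPa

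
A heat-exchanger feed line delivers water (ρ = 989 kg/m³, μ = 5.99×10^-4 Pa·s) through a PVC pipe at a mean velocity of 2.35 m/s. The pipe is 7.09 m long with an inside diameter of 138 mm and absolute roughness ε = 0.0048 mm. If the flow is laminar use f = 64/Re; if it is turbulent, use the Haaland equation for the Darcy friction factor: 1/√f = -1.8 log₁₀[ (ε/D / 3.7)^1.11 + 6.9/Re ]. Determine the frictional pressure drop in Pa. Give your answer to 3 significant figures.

ΔP ≈ 1870 Pa

Reynolds number Re = ρVD/μ = 989 · 2.35 · 0.138 / 0.000599 = 5.354e+05.
Re > 4000 → turbulent. Relative roughness ε/D = 4.8e-06/0.138 = 3.48e-05. Haaland: 1/√f = -1.8 log₁₀[(3.48e-05/3.7)^1.11 + 6.9/5.354e+05] = -1.8 log₁₀[2.63e-06 + 1.29e-05] = 8.656, so f = 0.01334.
Darcy-Weisbach: ΔP = f(L/D)(ρV²/2) = 0.01334·(7.09/0.138)·(989·2.35²/2) = 0.01334·51.38·2731 = 1872 Pa.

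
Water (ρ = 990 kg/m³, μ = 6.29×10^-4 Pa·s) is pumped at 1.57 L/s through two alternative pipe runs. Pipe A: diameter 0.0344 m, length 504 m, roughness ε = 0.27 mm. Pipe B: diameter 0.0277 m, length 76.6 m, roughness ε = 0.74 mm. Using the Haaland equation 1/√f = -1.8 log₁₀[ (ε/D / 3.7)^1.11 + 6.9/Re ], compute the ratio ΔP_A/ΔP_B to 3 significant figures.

Pipe A: V = Q/A = 0.00157/0.0009294 = 1.689 m/s; Re = 9.146e+04; ε/D = 0.00785; Haaland → f = 0.03575; ΔP_A = f(L/D)(ρV²/2) = 7.399e+05 Pa.
Pipe B: V = Q/A = 0.00157/0.0006026 = 2.605 m/s; Re = 1.136e+05; ε/D = 0.0267; Haaland → f = 0.05491; ΔP_B = f(L/D)(ρV²/2) = 5.102e+05 Pa.
ΔP_A/ΔP_B = 7.399e+05/5.102e+05 = 1.45.

ΔP_A/ΔP_B ≈ 1.45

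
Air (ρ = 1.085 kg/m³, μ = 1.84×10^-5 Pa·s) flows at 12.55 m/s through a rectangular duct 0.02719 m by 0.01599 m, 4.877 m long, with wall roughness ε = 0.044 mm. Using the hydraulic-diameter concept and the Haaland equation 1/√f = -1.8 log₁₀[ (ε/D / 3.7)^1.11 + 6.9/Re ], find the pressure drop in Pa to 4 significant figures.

ΔP ≈ 647.6 Pa

Hydraulic diameter D_h = 4A/P = 4·(0.02719·0.01599)/(2·(0.02719+0.01599)) = 0.001739/0.08636 = 0.02014 m.
Re = ρVD_h/μ = 1.085·12.55·0.02014/1.84e-05 = 1.49e+04.
ε/D_h = 4.4e-05/0.02014 = 0.00218; Haaland gives 1/√f = -1.8 log₁₀[0.000261+0.000463] = 5.653, so f = 0.03129.
ΔP = f(L/D_h)(ρV²/2) = 0.03129·4.877/0.02014·85.45 = 647.6 Pa.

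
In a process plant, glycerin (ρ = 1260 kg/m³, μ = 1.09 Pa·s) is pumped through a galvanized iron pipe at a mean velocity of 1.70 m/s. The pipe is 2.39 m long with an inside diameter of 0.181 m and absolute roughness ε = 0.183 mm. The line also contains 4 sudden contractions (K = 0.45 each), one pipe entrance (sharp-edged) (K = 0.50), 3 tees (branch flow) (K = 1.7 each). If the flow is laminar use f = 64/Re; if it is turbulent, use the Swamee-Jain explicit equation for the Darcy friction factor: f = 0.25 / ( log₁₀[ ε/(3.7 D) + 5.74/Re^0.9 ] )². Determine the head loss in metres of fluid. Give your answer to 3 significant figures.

Reynolds number Re = ρVD/μ = 1260 · 1.7 · 0.181 / 1.09 = 355.7.
Re < 2300 → laminar flow, so f = 64/Re = 64/355.7 = 0.1799 (the turbulent correlation is not needed).
Total minor-loss coefficient ΣK = 4·0.45 + 1·0.5 + 3·1.7 = 7.4.
ΔP = [f·L/D + ΣK]·(ρV²/2) = [0.1799·2.39/0.181 + 7.4]·(1260·1.7²/2) = [2.376 + 7.4]·1821 = 1.78e+04 Pa.
Head loss h_f = ΔP/(ρg) = 1.78e+04/(1260·9.81) = 1.44 m.

h_f ≈ 1.44 m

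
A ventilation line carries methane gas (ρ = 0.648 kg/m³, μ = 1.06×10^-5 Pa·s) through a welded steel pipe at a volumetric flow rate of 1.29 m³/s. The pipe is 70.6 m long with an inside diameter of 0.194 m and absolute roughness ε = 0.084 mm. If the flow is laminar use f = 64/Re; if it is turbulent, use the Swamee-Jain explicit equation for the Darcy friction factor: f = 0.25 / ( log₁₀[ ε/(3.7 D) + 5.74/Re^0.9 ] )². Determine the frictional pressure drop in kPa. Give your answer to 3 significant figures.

Cross-sectional area A = πD²/4 = π(0.194)²/4 = 0.02956 m²; mean velocity V = Q/A = 1.29/0.02956 = 43.64 m/s.
Reynolds number Re = ρVD/μ = 0.648 · 43.64 · 0.194 / 1.06e-05 = 5.176e+05.
Re > 4000 → turbulent. Relative roughness ε/D = 8.4e-05/0.194 = 0.000433. Swamee-Jain: f = 0.25/(log₁₀[0.000433/3.7 + 5.74/5.176e+05^0.9])² = 0.25/(log₁₀[0.000117 + 4.13e-05])² = 0.25/(-3.8)² = 0.01731.
Darcy-Weisbach: ΔP = f(L/D)(ρV²/2) = 0.01731·(70.6/0.194)·(0.648·43.64²/2) = 0.01731·363.9·617.1 = 3887 Pa.
ΔP = 3887 Pa = 3.89 kPa.

ΔP ≈ 3.89 kPa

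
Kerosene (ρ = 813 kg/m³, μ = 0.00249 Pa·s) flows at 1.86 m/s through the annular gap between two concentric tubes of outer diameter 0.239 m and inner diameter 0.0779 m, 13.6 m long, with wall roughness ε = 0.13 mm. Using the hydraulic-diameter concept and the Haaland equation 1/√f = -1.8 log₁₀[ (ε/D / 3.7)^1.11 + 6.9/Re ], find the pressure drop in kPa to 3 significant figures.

Hydraulic diameter D_h = 4A/P = D_o - D_i = 0.239 - 0.0779 = 0.1611 m.
Re = ρVD_h/μ = 813·1.86·0.1611/0.00249 = 9.784e+04.
ε/D_h = 0.00013/0.1611 = 0.000807; Haaland gives 1/√f = -1.8 log₁₀[8.63e-05+7.05e-05] = 6.848, so f = 0.02132.
ΔP = f(L/D_h)(ρV²/2) = 0.02132·13.6/0.1611·1406 = 2531 Pa.
ΔP = 2.53 kPa.

ΔP ≈ 2.53 kPa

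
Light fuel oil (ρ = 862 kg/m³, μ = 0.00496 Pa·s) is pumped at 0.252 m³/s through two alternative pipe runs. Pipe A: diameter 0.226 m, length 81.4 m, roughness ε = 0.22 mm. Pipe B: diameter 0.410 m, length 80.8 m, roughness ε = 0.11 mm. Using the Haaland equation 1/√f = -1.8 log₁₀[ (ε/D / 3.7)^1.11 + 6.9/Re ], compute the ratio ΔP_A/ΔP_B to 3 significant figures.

Pipe A: V = Q/A = 0.252/0.04011 = 6.282 m/s; Re = 2.467e+05; ε/D = 0.000973; Haaland → f = 0.02058; ΔP_A = f(L/D)(ρV²/2) = 1.261e+05 Pa.
Pipe B: V = Q/A = 0.252/0.132 = 1.909 m/s; Re = 1.36e+05; ε/D = 0.000268; Haaland → f = 0.0182; ΔP_B = f(L/D)(ρV²/2) = 5631 Pa.
ΔP_A/ΔP_B = 1.261e+05/5631 = 22.4.

ΔP_A/ΔP_B ≈ 22.4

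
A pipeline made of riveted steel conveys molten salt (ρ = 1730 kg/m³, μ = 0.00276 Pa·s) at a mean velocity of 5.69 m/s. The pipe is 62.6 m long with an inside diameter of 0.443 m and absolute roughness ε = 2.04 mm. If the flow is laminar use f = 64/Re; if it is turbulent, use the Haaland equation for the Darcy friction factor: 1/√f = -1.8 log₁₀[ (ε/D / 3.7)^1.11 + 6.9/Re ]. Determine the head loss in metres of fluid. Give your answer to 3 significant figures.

h_f ≈ 6.94 m

Reynolds number Re = ρVD/μ = 1730 · 5.69 · 0.443 / 0.00276 = 1.58e+06.
Re > 4000 → turbulent. Relative roughness ε/D = 0.00204/0.443 = 0.0046. Haaland: 1/√f = -1.8 log₁₀[(0.0046/3.7)^1.11 + 6.9/1.58e+06] = -1.8 log₁₀[0.000596 + 4.37e-06] = 5.798, so f = 0.02974.
Darcy-Weisbach: ΔP = f(L/D)(ρV²/2) = 0.02974·(62.6/0.443)·(1730·5.69²/2) = 0.02974·141.3·2.801e+04 = 1.177e+05 Pa.
Head loss h_f = ΔP/(ρg) = 1.177e+05/(1730·9.81) = 6.94 m.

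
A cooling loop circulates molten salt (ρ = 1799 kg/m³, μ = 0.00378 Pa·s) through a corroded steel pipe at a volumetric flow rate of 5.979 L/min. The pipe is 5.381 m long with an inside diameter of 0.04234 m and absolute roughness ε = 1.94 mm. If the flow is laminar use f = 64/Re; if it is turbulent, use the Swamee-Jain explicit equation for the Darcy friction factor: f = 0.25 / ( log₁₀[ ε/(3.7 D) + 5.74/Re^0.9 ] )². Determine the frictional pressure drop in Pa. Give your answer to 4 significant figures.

Q = 5.979 L/min = 5.979/60000 = 9.965e-05 m³/s.
Cross-sectional area A = πD²/4 = π(0.04234)²/4 = 0.001408 m²; mean velocity V = Q/A = 9.965e-05/0.001408 = 0.07078 m/s.
Reynolds number Re = ρVD/μ = 1799 · 0.07078 · 0.04234 / 0.00378 = 1426.
Re < 2300 → laminar flow, so f = 64/Re = 64/1426 = 0.04487 (the turbulent correlation is not needed).
Darcy-Weisbach: ΔP = f(L/D)(ρV²/2) = 0.04487·(5.381/0.04234)·(1799·0.07078²/2) = 0.04487·127.1·4.506 = 25.7 Pa.

ΔP ≈ 25.70 Pa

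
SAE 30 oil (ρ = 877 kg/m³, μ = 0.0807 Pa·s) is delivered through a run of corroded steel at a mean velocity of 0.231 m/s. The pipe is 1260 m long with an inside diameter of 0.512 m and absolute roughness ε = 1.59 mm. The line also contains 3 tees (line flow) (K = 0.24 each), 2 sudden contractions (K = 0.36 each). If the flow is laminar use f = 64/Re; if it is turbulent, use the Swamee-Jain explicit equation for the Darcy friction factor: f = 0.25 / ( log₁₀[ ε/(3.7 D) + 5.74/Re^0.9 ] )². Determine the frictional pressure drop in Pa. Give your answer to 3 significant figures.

Reynolds number Re = ρVD/μ = 877 · 0.231 · 0.512 / 0.0807 = 1285.
Re < 2300 → laminar flow, so f = 64/Re = 64/1285 = 0.04979 (the turbulent correlation is not needed).
Total minor-loss coefficient ΣK = 3·0.24 + 2·0.36 = 1.44.
ΔP = [f·L/D + ΣK]·(ρV²/2) = [0.04979·1260/0.512 + 1.44]·(877·0.231²/2) = [122.5 + 1.44]·23.4 = 2901 Pa.

ΔP ≈ 2900 Pa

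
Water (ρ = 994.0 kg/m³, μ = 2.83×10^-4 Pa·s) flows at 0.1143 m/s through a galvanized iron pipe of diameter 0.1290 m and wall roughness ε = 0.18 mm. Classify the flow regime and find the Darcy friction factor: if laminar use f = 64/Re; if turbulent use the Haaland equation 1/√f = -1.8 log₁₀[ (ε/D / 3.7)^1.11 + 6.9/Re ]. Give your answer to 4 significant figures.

f ≈ 0.02470

Re = ρVD/μ = 994·0.1143·0.129/0.000283 = 5.179e+04.
Re > 4000 → turbulent. ε/D = 0.00018/0.129 = 0.0014; Haaland: 1/√f = -1.8 log₁₀[0.000158 + 0.000133] = 6.363, so f = 0.0247.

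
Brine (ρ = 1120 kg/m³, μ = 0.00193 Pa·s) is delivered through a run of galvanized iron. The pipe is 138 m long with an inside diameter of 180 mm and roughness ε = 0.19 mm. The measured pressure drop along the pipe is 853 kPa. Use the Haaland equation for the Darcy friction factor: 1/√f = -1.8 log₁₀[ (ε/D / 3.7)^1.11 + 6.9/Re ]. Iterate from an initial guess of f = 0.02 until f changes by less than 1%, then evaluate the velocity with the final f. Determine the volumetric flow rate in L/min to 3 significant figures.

Rearranging Darcy-Weisbach: V = √(2·ΔP·D/(f·L·ρ)). With ε/D = 0.00019/0.18 = 0.00106, iterate starting from f = 0.02:
  f = 0.02 → V = √(2·8.53e+05·0.18/(0.02·138·1120)) = 9.967 m/s; Re = ρVD/μ = 1.041e+06; f → 0.02018
Converged (Δf/f < 1%). With the final f = 0.02018: V = √(2·8.53e+05·0.18/(0.02018·138·1120)) = 9.922 m/s.
Q = V·A = 9.922·(π/4·0.18²) = 0.2525 m³/s = 15100 L/min.

Q ≈ 15100 L/min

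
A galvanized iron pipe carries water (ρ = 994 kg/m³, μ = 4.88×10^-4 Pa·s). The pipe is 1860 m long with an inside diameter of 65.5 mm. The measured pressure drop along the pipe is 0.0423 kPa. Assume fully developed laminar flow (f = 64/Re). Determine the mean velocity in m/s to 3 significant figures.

V ≈ 0.00625 m/s

For laminar flow, f = 64/Re with Re = ρVD/μ, so Darcy-Weisbach reduces to ΔP = 32μLV/D². Solving for V: V = ΔP·D²/(32μL) = 42.3·(0.0655)²/(32·0.000488·1860) = 0.006248 m/s.
Check: Re = ρVD/μ = 994·0.006248·0.0655/0.000488 = 833.6 < 2300, so the laminar assumption holds.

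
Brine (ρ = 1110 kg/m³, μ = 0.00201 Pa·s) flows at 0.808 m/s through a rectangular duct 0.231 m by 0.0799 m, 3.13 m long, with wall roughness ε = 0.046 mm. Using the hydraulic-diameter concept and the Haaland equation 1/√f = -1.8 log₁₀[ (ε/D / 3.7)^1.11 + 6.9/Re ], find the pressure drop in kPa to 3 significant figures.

ΔP ≈ 0.207 kPa

Hydraulic diameter D_h = 4A/P = 4·(0.231·0.0799)/(2·(0.231+0.0799)) = 0.07383/0.6218 = 0.1187 m.
Re = ρVD_h/μ = 1110·0.808·0.1187/0.00201 = 5.298e+04.
ε/D_h = 4.6e-05/0.1187 = 0.000387; Haaland gives 1/√f = -1.8 log₁₀[3.82e-05+0.00013] = 6.792, so f = 0.02168.
ΔP = f(L/D_h)(ρV²/2) = 0.02168·3.13/0.1187·362.3 = 207 Pa.
ΔP = 0.207 kPa.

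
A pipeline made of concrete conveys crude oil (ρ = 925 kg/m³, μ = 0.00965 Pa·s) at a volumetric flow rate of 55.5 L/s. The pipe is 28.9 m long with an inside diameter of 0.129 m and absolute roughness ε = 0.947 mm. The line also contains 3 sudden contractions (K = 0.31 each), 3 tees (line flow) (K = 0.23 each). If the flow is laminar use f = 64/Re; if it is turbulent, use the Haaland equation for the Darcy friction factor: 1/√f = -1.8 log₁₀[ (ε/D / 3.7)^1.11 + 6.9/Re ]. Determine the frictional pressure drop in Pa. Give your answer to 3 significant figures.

ΔP ≈ 79900 Pa

Q = 55.5 L/s = 55.5/1000 = 0.0555 m³/s.
Cross-sectional area A = πD²/4 = π(0.129)²/4 = 0.01307 m²; mean velocity V = Q/A = 0.0555/0.01307 = 4.246 m/s.
Reynolds number Re = ρVD/μ = 925 · 4.246 · 0.129 / 0.00965 = 5.251e+04.
Re > 4000 → turbulent. Relative roughness ε/D = 0.000947/0.129 = 0.00734. Haaland: 1/√f = -1.8 log₁₀[(0.00734/3.7)^1.11 + 6.9/5.251e+04] = -1.8 log₁₀[0.001 + 0.000131] = 5.303, so f = 0.03556.
Total minor-loss coefficient ΣK = 3·0.31 + 3·0.23 = 1.62.
ΔP = [f·L/D + ΣK]·(ρV²/2) = [0.03556·28.9/0.129 + 1.62]·(925·4.246²/2) = [7.966 + 1.62]·8340 = 7.995e+04 Pa.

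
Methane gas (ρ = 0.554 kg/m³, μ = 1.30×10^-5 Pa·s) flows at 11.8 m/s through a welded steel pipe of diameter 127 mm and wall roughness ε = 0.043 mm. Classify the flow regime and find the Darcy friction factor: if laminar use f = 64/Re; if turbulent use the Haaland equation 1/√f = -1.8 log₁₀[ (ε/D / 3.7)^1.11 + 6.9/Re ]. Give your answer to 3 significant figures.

f ≈ 0.0208

Re = ρVD/μ = 0.554·11.8·0.127/1.3e-05 = 6.386e+04.
Re > 4000 → turbulent. ε/D = 4.3e-05/0.127 = 0.000339; Haaland: 1/√f = -1.8 log₁₀[3.29e-05 + 0.000108] = 6.932, so f = 0.02081.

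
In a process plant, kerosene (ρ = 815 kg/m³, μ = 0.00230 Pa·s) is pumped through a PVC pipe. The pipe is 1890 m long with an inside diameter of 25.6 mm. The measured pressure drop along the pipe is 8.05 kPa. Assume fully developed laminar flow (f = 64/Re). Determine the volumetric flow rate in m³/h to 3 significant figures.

Q ≈ 0.0703 m³/h

For laminar flow, f = 64/Re with Re = ρVD/μ, so Darcy-Weisbach reduces to ΔP = 32μLV/D². Solving for V: V = ΔP·D²/(32μL) = 8050·(0.0256)²/(32·0.0023·1890) = 0.03793 m/s.
Check: Re = ρVD/μ = 815·0.03793·0.0256/0.0023 = 344 < 2300, so the laminar assumption holds.
Q = V·A = 0.03793·(π/4·0.0256²) = 1.952e-05 m³/s = 0.0703 m³/h.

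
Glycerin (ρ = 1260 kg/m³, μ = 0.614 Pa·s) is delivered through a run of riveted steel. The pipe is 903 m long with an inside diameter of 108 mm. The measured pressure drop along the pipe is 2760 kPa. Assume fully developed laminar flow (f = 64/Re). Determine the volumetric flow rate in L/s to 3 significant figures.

For laminar flow, f = 64/Re with Re = ρVD/μ, so Darcy-Weisbach reduces to ΔP = 32μLV/D². Solving for V: V = ΔP·D²/(32μL) = 2.76e+06·(0.108)²/(32·0.614·903) = 1.814 m/s.
Check: Re = ρVD/μ = 1260·1.814·0.108/0.614 = 402.1 < 2300, so the laminar assumption holds.
Q = V·A = 1.814·(π/4·0.108²) = 0.01662 m³/s = 16.6 L/s.

Q ≈ 16.6 L/s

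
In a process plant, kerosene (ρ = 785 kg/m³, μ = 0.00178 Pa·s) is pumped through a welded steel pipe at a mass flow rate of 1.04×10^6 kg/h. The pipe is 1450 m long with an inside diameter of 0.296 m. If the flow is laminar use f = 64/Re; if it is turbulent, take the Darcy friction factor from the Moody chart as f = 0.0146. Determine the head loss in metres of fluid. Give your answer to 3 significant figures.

ṁ = 1.04×10^6 kg/h = 1.04×10^6/3600 = 288.9 kg/s.
A = πD²/4 = π(0.296)²/4 = 0.06881 m²; mean velocity V = ṁ/(ρA) = 288.9/(785 · 0.06881) = 5.348 m/s.
Reynolds number Re = ρVD/μ = 785 · 5.348 · 0.296 / 0.00178 = 6.981e+05.
Re > 4000 → turbulent; use the Moody-chart value f = 0.0146.
Darcy-Weisbach: ΔP = f(L/D)(ρV²/2) = 0.0146·(1450/0.296)·(785·5.348²/2) = 0.0146·4899·1.123e+04 = 8.029e+05 Pa.
Head loss h_f = ΔP/(ρg) = 8.029e+05/(785·9.81) = 104 m.

h_f ≈ 104 m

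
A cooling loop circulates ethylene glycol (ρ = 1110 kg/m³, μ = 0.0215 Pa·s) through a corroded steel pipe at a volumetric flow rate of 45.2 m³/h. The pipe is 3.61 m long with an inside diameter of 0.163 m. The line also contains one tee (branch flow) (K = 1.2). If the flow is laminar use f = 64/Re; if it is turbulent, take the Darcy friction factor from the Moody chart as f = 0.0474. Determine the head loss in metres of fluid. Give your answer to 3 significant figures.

Q = 45.2 m³/h = 45.2/3600 = 0.01256 m³/s.
Cross-sectional area A = πD²/4 = π(0.163)²/4 = 0.02087 m²; mean velocity V = Q/A = 0.01256/0.02087 = 0.6017 m/s.
Reynolds number Re = ρVD/μ = 1110 · 0.6017 · 0.163 / 0.0215 = 5063.
Re > 4000 → turbulent; use the Moody-chart value f = 0.0474.
Total minor-loss coefficient ΣK = 1·1.2 = 1.2.
ΔP = [f·L/D + ΣK]·(ρV²/2) = [0.0474·3.61/0.163 + 1.2]·(1110·0.6017²/2) = [1.05 + 1.2]·200.9 = 452 Pa.
Head loss h_f = ΔP/(ρg) = 452/(1110·9.81) = 0.0415 m.

h_f ≈ 0.0415 m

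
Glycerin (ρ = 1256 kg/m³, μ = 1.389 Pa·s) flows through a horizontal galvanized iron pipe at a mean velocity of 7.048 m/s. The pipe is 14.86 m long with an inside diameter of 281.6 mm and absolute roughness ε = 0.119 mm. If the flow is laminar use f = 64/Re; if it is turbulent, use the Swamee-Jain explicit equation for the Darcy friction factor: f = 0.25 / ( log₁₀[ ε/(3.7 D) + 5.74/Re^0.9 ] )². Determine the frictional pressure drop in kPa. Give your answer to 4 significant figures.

Reynolds number Re = ρVD/μ = 1256 · 7.048 · 0.2816 / 1.39 = 1795.
Re < 2300 → laminar flow, so f = 64/Re = 64/1795 = 0.03566 (the turbulent correlation is not needed).
Darcy-Weisbach: ΔP = f(L/D)(ρV²/2) = 0.03566·(14.86/0.2816)·(1256·7.048²/2) = 0.03566·52.77·3.12e+04 = 5.87e+04 Pa.
ΔP = 5.87e+04 Pa = 58.70 kPa.

ΔP ≈ 58.70 kPa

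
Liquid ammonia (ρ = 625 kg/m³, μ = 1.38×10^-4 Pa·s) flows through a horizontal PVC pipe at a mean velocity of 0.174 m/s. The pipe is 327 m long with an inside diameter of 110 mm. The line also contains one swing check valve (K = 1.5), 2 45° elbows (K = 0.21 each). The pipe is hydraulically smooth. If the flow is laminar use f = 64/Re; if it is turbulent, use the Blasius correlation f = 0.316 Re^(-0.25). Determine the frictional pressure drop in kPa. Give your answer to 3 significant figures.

Reynolds number Re = ρVD/μ = 625 · 0.174 · 0.11 / 0.000138 = 8.668e+04.
Re > 4000 → turbulent. Smooth-pipe (Blasius): f = 0.316 Re^(-0.25) = 0.316/(8.668e+04)^0.25 = 0.01842.
Total minor-loss coefficient ΣK = 1·1.5 + 2·0.21 = 1.92.
ΔP = [f·L/D + ΣK]·(ρV²/2) = [0.01842·327/0.11 + 1.92]·(625·0.174²/2) = [54.75 + 1.92]·9.461 = 536.1 Pa.
ΔP = 536.1 Pa = 0.536 kPa.

ΔP ≈ 0.536 kPa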